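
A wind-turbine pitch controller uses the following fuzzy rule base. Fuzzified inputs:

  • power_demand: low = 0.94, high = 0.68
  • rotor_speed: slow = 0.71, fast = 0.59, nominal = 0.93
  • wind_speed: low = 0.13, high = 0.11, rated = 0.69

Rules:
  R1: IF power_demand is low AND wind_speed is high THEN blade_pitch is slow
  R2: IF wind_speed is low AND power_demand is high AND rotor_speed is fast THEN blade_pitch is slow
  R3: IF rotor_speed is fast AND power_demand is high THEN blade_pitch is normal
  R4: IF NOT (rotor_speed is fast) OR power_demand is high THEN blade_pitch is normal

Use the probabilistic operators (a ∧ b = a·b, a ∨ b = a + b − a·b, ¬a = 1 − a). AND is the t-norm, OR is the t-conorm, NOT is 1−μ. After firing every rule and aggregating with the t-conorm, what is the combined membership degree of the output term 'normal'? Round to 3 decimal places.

0.887

R1: low=0.94, high=0.11; AND[a·b] → w = 0.1034
R2: low=0.13, high=0.68, fast=0.59; AND[a·b] → w = 0.0522
R3: fast=0.59, high=0.68; AND[a·b] → w = 0.4012
R4: ¬fast=1−0.59=0.41, high=0.68; OR[a + b − a·b] → w = 0.8112
Rules with consequent 'normal': {R3, R4} → strengths 0.4012, 0.8112
Aggregate via t-conorm [a + b − a·b]: 0.8869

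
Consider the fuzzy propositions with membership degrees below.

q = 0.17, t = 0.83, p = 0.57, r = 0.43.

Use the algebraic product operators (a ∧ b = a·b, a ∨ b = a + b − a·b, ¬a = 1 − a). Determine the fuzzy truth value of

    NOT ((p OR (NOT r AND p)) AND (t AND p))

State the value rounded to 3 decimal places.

0.664

NOT r = 1 − 0.4300 = 0.5700
NOT r AND p = a·b on (0.5700, 0.5700) = 0.3249
p OR (NOT r AND p) = a + b − a·b on (0.5700, 0.3249) = 0.7097
t AND p = a·b on (0.8300, 0.5700) = 0.4731
(p OR (NOT r AND p)) AND (t AND p) = a·b on (0.7097, 0.4731) = 0.3358
NOT ((p OR (NOT r AND p)) AND (t AND p)) = 1 − 0.3358 = 0.6642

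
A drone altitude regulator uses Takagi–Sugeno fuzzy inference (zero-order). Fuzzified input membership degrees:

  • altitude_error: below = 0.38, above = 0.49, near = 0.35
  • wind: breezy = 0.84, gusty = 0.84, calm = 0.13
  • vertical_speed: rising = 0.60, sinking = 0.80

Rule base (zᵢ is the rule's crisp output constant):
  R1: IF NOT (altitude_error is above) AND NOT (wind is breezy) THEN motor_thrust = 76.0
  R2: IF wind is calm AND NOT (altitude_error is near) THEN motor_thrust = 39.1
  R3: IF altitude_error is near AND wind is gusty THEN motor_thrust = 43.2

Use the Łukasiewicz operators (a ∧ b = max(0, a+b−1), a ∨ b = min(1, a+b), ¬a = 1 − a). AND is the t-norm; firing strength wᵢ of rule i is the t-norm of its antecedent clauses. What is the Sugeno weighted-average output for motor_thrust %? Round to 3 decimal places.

R1 (z=76.0): ¬above=1−0.49=0.51, ¬breezy=1−0.84=0.16; AND[max(0, a+b−1)] → w = 0.00
R2 (z=39.1): calm=0.13, ¬near=1−0.35=0.65; AND[max(0, a+b−1)] → w = 0.00
R3 (z=43.2): near=0.35, gusty=0.84; AND[max(0, a+b−1)] → w = 0.19
Weighted average = (0.00·76.0 + 0.00·39.1 + 0.19·43.2) / (0.00 + 0.00 + 0.19)
  = 8.2080 / 0.1900 = 43.200

43.200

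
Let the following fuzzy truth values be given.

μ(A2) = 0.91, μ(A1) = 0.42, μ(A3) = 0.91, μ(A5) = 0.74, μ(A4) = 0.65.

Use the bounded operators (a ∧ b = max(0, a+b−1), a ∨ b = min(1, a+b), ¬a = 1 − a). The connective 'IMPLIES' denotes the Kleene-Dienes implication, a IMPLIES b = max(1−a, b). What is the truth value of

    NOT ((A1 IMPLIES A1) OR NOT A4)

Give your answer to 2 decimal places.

0.07

A1 IMPLIES A1  [Kleene-Dienes: max(1−a, b)] with a=0.42, b=0.42 → 0.58
NOT A4 = 1 − 0.65 = 0.35
(A1 IMPLIES A1) OR NOT A4 = min(1, a+b) on (0.58, 0.35) = 0.93
NOT ((A1 IMPLIES A1) OR NOT A4) = 1 − 0.93 = 0.07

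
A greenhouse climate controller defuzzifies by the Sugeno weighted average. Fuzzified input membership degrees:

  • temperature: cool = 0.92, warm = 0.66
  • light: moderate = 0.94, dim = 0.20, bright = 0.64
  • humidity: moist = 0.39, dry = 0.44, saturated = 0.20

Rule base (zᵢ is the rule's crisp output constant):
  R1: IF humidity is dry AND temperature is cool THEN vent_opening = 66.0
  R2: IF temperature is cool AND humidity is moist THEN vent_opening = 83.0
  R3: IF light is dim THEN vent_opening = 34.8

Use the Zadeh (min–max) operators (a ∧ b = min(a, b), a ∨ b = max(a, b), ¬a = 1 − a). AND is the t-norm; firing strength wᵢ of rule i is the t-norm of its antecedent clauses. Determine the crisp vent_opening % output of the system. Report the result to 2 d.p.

66.38

R1 (z=66.0): dry=0.44, cool=0.92; AND[min(a, b)] → w = 0.44
R2 (z=83.0): cool=0.92, moist=0.39; AND[min(a, b)] → w = 0.39
R3 (z=34.8): dim=0.20 → w = 0.20
Weighted average = (0.44·66.0 + 0.39·83.0 + 0.20·34.8) / (0.44 + 0.39 + 0.20)
  = 68.3700 / 1.0300 = 66.38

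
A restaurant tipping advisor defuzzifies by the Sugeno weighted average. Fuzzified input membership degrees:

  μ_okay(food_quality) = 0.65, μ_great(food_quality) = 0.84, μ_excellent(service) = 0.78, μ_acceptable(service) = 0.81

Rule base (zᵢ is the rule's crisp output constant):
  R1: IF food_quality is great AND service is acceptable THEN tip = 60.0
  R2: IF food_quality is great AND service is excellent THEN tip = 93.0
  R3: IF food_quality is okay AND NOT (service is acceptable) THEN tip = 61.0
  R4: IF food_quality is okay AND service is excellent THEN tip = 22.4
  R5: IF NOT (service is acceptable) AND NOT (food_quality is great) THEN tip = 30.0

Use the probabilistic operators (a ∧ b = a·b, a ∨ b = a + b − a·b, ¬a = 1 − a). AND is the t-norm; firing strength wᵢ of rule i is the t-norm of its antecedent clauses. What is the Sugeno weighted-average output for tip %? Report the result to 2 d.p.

R1 (z=60.0): great=0.84, acceptable=0.81; AND[a·b] → w = 0.6804
R2 (z=93.0): great=0.84, excellent=0.78; AND[a·b] → w = 0.6552
R3 (z=61.0): okay=0.65, ¬acceptable=1−0.81=0.19; AND[a·b] → w = 0.1235
R4 (z=22.4): okay=0.65, excellent=0.78; AND[a·b] → w = 0.5070
R5 (z=30.0): ¬acceptable=1−0.81=0.19, ¬great=1−0.84=0.16; AND[a·b] → w = 0.0304
Weighted average = (0.6804·60.0 + 0.6552·93.0 + 0.1235·61.0 + 0.5070·22.4 + 0.0304·30.0) / (0.6804 + 0.6552 + 0.1235 + 0.5070 + 0.0304)
  = 121.5599 / 1.9965 = 60.89

60.89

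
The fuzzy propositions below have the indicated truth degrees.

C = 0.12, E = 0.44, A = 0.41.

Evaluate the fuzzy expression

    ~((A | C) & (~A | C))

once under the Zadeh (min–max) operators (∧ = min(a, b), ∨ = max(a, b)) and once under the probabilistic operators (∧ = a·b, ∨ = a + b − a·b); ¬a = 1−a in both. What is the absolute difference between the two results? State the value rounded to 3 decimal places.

0.103

Under Zadeh (min–max):
  A | C = max(a, b) on (0.41, 0.12) = 0.41
  ~A = 1 − 0.41 = 0.59
  ~A | C = max(a, b) on (0.59, 0.12) = 0.59
  (A | C) & (~A | C) = min(a, b) on (0.41, 0.59) = 0.41
  ~((A | C) & (~A | C)) = 1 − 0.41 = 0.59
  → value = 0.5900
Under probabilistic:
  A | C = a + b − a·b on (0.4100, 0.1200) = 0.4808
  ~A = 1 − 0.4100 = 0.5900
  ~A | C = a + b − a·b on (0.5900, 0.1200) = 0.6392
  (A | C) & (~A | C) = a·b on (0.4808, 0.6392) = 0.3073
  ~((A | C) & (~A | C)) = 1 − 0.3073 = 0.6927
  → value = 0.6927
|0.5900 − 0.6927| = 0.103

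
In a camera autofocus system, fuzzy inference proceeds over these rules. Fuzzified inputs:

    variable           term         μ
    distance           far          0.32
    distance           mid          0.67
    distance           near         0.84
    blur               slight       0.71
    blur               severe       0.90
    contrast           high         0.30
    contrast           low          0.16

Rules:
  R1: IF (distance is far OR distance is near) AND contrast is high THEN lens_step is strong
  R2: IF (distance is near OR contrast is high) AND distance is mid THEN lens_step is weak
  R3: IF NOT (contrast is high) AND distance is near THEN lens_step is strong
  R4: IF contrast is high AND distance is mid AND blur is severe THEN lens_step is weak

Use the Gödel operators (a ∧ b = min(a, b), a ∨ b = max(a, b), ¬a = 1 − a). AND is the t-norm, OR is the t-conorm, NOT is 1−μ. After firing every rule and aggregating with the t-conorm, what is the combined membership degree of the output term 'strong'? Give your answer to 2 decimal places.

0.70

R1: (far=0.32 OR near=0.84) = 0.84; AND[min(a, b)] with high=0.30 → w = 0.30
R2: (near=0.84 OR high=0.30) = 0.84; AND[min(a, b)] with mid=0.67 → w = 0.67
R3: ¬high=1−0.30=0.70, near=0.84; AND[min(a, b)] → w = 0.70
R4: high=0.30, mid=0.67, severe=0.90; AND[min(a, b)] → w = 0.30
Rules with consequent 'strong': {R1, R3} → strengths 0.30, 0.70
Aggregate via t-conorm [max(a, b)]: 0.70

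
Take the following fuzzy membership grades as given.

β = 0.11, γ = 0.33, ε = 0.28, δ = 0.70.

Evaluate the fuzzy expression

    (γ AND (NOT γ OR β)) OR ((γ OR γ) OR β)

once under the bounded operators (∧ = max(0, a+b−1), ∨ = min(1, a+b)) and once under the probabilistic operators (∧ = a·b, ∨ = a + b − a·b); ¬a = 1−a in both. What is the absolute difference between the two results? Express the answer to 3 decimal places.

Under bounded:
  NOT γ = 1 − 0.33 = 0.67
  NOT γ OR β = min(1, a+b) on (0.67, 0.11) = 0.78
  γ AND (NOT γ OR β) = max(0, a+b−1) on (0.33, 0.78) = 0.11
  γ OR γ = min(1, a+b) on (0.33, 0.33) = 0.66
  (γ OR γ) OR β = min(1, a+b) on (0.66, 0.11) = 0.77
  (γ AND (NOT γ OR β)) OR ((γ OR γ) OR β) = min(1, a+b) on (0.11, 0.77) = 0.88
  → value = 0.8800
Under probabilistic:
  NOT γ = 1 − 0.3300 = 0.6700
  NOT γ OR β = a + b − a·b on (0.6700, 0.1100) = 0.7063
  γ AND (NOT γ OR β) = a·b on (0.3300, 0.7063) = 0.2331
  γ OR γ = a + b − a·b on (0.3300, 0.3300) = 0.5511
  (γ OR γ) OR β = a + b − a·b on (0.5511, 0.1100) = 0.6005
  (γ AND (NOT γ OR β)) OR ((γ OR γ) OR β) = a + b − a·b on (0.2331, 0.6005) = 0.6936
  → value = 0.6936
|0.8800 − 0.6936| = 0.186

0.186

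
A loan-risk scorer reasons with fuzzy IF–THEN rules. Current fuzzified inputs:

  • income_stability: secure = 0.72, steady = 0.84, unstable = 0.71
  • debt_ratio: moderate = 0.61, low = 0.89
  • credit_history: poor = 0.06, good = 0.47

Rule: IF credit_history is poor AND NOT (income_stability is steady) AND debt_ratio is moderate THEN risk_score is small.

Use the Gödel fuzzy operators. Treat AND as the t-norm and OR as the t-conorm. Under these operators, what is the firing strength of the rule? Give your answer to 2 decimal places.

0.06

firing strength: poor=0.06, ¬steady=1−0.84=0.16, moderate=0.61; AND[min(a, b)] → w = 0.06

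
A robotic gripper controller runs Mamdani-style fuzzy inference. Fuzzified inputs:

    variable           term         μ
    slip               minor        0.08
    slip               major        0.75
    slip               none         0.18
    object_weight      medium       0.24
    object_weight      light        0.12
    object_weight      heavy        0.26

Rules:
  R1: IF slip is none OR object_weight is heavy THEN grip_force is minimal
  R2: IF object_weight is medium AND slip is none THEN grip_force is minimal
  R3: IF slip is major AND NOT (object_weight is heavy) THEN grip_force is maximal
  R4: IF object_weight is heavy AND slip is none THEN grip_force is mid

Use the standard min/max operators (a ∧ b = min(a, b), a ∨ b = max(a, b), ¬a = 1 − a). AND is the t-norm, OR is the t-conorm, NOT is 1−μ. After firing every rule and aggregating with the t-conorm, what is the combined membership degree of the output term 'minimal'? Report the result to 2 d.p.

R1: none=0.18, heavy=0.26; OR[max(a, b)] → w = 0.26
R2: medium=0.24, none=0.18; AND[min(a, b)] → w = 0.18
R3: major=0.75, ¬heavy=1−0.26=0.74; AND[min(a, b)] → w = 0.74
R4: heavy=0.26, none=0.18; AND[min(a, b)] → w = 0.18
Rules with consequent 'minimal': {R1, R2} → strengths 0.26, 0.18
Aggregate via t-conorm [max(a, b)]: 0.26

0.26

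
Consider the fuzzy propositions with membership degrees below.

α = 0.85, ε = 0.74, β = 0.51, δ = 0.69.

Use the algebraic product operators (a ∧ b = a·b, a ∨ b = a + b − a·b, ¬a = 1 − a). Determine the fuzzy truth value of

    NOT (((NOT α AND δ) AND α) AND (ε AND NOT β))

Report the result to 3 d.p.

NOT α = 1 − 0.8500 = 0.1500
NOT α AND δ = a·b on (0.1500, 0.6900) = 0.1035
(NOT α AND δ) AND α = a·b on (0.1035, 0.8500) = 0.0880
NOT β = 1 − 0.5100 = 0.4900
ε AND NOT β = a·b on (0.7400, 0.4900) = 0.3626
((NOT α AND δ) AND α) AND (ε AND NOT β) = a·b on (0.0880, 0.3626) = 0.0319
NOT (((NOT α AND δ) AND α) AND (ε AND NOT β)) = 1 − 0.0319 = 0.9681

0.968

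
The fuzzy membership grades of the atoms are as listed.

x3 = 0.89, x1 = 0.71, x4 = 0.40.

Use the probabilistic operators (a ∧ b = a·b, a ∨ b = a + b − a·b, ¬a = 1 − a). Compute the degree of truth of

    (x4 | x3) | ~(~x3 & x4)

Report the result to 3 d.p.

0.997

x4 | x3 = a + b − a·b on (0.4000, 0.8900) = 0.9340
~x3 = 1 − 0.8900 = 0.1100
~x3 & x4 = a·b on (0.1100, 0.4000) = 0.0440
~(~x3 & x4) = 1 − 0.0440 = 0.9560
(x4 | x3) | ~(~x3 & x4) = a + b − a·b on (0.9340, 0.9560) = 0.9971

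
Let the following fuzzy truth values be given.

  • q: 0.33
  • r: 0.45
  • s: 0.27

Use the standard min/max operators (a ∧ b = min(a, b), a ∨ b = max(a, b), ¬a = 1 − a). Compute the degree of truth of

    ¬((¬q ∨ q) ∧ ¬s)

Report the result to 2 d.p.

¬q = 1 − 0.33 = 0.67
¬q ∨ q = max(a, b) on (0.67, 0.33) = 0.67
¬s = 1 − 0.27 = 0.73
(¬q ∨ q) ∧ ¬s = min(a, b) on (0.67, 0.73) = 0.67
¬((¬q ∨ q) ∧ ¬s) = 1 − 0.67 = 0.33

0.33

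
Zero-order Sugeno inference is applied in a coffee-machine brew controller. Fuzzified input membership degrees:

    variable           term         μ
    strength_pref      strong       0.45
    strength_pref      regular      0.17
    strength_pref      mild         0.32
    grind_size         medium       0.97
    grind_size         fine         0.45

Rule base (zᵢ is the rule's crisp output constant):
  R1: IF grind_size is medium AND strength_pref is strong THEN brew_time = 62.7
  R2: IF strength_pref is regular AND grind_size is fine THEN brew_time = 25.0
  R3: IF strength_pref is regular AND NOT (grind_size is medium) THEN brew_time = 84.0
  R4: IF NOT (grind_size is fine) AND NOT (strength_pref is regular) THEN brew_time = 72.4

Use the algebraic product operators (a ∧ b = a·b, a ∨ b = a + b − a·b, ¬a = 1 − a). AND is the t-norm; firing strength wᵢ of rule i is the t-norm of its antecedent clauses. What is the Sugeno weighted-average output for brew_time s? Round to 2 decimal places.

R1 (z=62.7): medium=0.97, strong=0.45; AND[a·b] → w = 0.4365
R2 (z=25.0): regular=0.17, fine=0.45; AND[a·b] → w = 0.0765
R3 (z=84.0): regular=0.17, ¬medium=1−0.97=0.03; AND[a·b] → w = 0.0051
R4 (z=72.4): ¬fine=1−0.45=0.55, ¬regular=1−0.17=0.83; AND[a·b] → w = 0.4565
Weighted average = (0.4365·62.7 + 0.0765·25.0 + 0.0051·84.0 + 0.4565·72.4) / (0.4365 + 0.0765 + 0.0051 + 0.4565)
  = 62.7601 / 0.9746 = 64.40

64.40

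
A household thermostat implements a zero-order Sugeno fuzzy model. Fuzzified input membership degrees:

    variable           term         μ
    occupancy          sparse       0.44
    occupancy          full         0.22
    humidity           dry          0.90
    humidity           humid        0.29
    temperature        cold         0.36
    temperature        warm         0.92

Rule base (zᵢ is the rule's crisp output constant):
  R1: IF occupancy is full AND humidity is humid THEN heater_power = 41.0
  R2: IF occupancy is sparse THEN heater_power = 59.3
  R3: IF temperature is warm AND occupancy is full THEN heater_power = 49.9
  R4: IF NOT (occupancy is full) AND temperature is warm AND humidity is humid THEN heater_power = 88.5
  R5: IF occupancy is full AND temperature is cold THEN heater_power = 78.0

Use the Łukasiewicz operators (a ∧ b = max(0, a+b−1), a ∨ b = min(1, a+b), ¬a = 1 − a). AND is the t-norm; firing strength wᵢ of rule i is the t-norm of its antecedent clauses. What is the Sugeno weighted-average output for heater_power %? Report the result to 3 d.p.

57.031

R1 (z=41.0): full=0.22, humid=0.29; AND[max(0, a+b−1)] → w = 0.00
R2 (z=59.3): sparse=0.44 → w = 0.44
R3 (z=49.9): warm=0.92, full=0.22; AND[max(0, a+b−1)] → w = 0.14
R4 (z=88.5): ¬full=1−0.22=0.78, warm=0.92, humid=0.29; AND[max(0, a+b−1)] → w = 0.00
R5 (z=78.0): full=0.22, cold=0.36; AND[max(0, a+b−1)] → w = 0.00
Weighted average = (0.00·41.0 + 0.44·59.3 + 0.14·49.9 + 0.00·88.5 + 0.00·78.0) / (0.00 + 0.44 + 0.14 + 0.00 + 0.00)
  = 33.0780 / 0.5800 = 57.031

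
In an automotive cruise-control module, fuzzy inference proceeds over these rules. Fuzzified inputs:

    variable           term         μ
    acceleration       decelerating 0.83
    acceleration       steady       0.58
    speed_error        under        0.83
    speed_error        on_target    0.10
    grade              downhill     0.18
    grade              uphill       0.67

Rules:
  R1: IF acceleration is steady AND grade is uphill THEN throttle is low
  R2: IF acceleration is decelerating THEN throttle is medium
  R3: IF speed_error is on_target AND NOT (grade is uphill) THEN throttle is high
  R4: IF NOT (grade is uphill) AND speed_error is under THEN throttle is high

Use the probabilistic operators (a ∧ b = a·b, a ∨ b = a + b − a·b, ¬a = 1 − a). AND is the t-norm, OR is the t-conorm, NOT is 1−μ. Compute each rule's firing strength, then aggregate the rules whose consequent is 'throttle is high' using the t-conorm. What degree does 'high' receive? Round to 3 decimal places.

R1: steady=0.58, uphill=0.67; AND[a·b] → w = 0.3886
R2: decelerating=0.83 → w = 0.8300
R3: on_target=0.10, ¬uphill=1−0.67=0.33; AND[a·b] → w = 0.0330
R4: ¬uphill=1−0.67=0.33, under=0.83; AND[a·b] → w = 0.2739
Rules with consequent 'high': {R3, R4} → strengths 0.0330, 0.2739
Aggregate via t-conorm [a + b − a·b]: 0.2979

0.298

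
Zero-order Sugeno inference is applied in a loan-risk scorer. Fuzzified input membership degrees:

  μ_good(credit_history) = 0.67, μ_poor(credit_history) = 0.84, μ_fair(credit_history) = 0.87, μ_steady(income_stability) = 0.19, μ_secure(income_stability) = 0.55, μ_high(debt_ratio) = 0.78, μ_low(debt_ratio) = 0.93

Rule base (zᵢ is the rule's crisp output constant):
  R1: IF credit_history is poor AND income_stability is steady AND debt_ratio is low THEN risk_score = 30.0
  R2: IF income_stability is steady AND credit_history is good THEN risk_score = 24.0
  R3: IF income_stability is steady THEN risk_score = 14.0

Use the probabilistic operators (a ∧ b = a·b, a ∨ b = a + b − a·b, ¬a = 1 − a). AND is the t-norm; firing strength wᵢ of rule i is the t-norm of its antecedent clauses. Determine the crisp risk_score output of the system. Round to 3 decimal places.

R1 (z=30.0): poor=0.84, steady=0.19, low=0.93; AND[a·b] → w = 0.1484
R2 (z=24.0): steady=0.19, good=0.67; AND[a·b] → w = 0.1273
R3 (z=14.0): steady=0.19 → w = 0.1900
Weighted average = (0.1484·30.0 + 0.1273·24.0 + 0.1900·14.0) / (0.1484 + 0.1273 + 0.1900)
  = 10.1680 / 0.4657 = 21.833

21.833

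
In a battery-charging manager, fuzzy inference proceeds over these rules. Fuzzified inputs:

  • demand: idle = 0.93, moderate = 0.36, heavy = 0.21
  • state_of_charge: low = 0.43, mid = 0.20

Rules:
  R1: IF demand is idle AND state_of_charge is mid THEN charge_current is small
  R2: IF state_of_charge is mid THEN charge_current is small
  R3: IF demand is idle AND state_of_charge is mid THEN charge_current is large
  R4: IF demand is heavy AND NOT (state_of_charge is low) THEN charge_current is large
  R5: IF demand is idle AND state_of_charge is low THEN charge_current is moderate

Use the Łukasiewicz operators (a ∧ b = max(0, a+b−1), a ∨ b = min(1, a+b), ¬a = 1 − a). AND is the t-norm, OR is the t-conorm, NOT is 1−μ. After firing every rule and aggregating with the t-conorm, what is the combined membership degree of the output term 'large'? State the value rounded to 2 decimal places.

R1: idle=0.93, mid=0.20; AND[max(0, a+b−1)] → w = 0.13
R2: mid=0.20 → w = 0.20
R3: idle=0.93, mid=0.20; AND[max(0, a+b−1)] → w = 0.13
R4: heavy=0.21, ¬low=1−0.43=0.57; AND[max(0, a+b−1)] → w = 0.00
R5: idle=0.93, low=0.43; AND[max(0, a+b−1)] → w = 0.36
Rules with consequent 'large': {R3, R4} → strengths 0.13, 0.00
Aggregate via t-conorm [min(1, a+b)]: 0.13

0.13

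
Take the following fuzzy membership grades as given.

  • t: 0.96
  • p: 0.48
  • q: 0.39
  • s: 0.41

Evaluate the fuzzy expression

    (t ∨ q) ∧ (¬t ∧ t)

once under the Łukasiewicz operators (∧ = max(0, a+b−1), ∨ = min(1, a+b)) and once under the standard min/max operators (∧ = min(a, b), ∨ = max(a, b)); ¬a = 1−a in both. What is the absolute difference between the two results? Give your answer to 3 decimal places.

Under Łukasiewicz:
  t ∨ q = min(1, a+b) on (0.96, 0.39) = 1.00
  ¬t = 1 − 0.96 = 0.04
  ¬t ∧ t = max(0, a+b−1) on (0.04, 0.96) = 0.00
  (t ∨ q) ∧ (¬t ∧ t) = max(0, a+b−1) on (1.00, 0.00) = 0.00
  → value = 0.0000
Under standard min/max:
  t ∨ q = max(a, b) on (0.96, 0.39) = 0.96
  ¬t = 1 − 0.96 = 0.04
  ¬t ∧ t = min(a, b) on (0.04, 0.96) = 0.04
  (t ∨ q) ∧ (¬t ∧ t) = min(a, b) on (0.96, 0.04) = 0.04
  → value = 0.0400
|0.0000 − 0.0400| = 0.040

0.040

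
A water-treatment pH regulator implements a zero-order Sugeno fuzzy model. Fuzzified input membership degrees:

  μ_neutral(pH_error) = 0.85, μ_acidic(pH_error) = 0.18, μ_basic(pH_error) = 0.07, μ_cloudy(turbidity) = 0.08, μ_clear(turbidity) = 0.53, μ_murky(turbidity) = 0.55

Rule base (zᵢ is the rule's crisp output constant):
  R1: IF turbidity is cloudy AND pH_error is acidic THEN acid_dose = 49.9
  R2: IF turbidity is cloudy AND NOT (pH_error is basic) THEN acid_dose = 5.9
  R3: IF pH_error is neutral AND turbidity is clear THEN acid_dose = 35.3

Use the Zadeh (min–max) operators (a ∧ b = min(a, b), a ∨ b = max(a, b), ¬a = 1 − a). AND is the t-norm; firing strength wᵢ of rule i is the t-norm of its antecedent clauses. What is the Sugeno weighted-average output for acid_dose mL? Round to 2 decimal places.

R1 (z=49.9): cloudy=0.08, acidic=0.18; AND[min(a, b)] → w = 0.08
R2 (z=5.9): cloudy=0.08, ¬basic=1−0.07=0.93; AND[min(a, b)] → w = 0.08
R3 (z=35.3): neutral=0.85, clear=0.53; AND[min(a, b)] → w = 0.53
Weighted average = (0.08·49.9 + 0.08·5.9 + 0.53·35.3) / (0.08 + 0.08 + 0.53)
  = 23.1730 / 0.6900 = 33.58

33.58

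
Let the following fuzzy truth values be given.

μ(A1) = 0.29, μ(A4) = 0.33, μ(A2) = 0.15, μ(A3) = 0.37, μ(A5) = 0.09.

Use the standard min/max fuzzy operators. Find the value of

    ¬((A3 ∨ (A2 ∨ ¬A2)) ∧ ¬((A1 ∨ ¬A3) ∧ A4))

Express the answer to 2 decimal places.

0.33

¬A2 = 1 − 0.15 = 0.85
A2 ∨ ¬A2 = max(a, b) on (0.15, 0.85) = 0.85
A3 ∨ (A2 ∨ ¬A2) = max(a, b) on (0.37, 0.85) = 0.85
¬A3 = 1 − 0.37 = 0.63
A1 ∨ ¬A3 = max(a, b) on (0.29, 0.63) = 0.63
(A1 ∨ ¬A3) ∧ A4 = min(a, b) on (0.63, 0.33) = 0.33
¬((A1 ∨ ¬A3) ∧ A4) = 1 − 0.33 = 0.67
(A3 ∨ (A2 ∨ ¬A2)) ∧ ¬((A1 ∨ ¬A3) ∧ A4) = min(a, b) on (0.85, 0.67) = 0.67
¬((A3 ∨ (A2 ∨ ¬A2)) ∧ ¬((A1 ∨ ¬A3) ∧ A4)) = 1 − 0.67 = 0.33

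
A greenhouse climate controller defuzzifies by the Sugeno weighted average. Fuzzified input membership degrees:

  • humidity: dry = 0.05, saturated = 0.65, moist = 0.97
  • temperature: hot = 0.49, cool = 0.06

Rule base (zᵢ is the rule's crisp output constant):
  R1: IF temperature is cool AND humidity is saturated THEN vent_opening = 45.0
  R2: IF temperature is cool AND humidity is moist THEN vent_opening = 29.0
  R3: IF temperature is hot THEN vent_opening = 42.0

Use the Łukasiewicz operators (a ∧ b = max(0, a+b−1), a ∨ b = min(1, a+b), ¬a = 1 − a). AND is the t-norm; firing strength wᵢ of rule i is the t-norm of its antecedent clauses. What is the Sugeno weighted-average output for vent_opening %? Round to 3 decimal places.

R1 (z=45.0): cool=0.06, saturated=0.65; AND[max(0, a+b−1)] → w = 0.00
R2 (z=29.0): cool=0.06, moist=0.97; AND[max(0, a+b−1)] → w = 0.03
R3 (z=42.0): hot=0.49 → w = 0.49
Weighted average = (0.00·45.0 + 0.03·29.0 + 0.49·42.0) / (0.00 + 0.03 + 0.49)
  = 21.4500 / 0.5200 = 41.250

41.250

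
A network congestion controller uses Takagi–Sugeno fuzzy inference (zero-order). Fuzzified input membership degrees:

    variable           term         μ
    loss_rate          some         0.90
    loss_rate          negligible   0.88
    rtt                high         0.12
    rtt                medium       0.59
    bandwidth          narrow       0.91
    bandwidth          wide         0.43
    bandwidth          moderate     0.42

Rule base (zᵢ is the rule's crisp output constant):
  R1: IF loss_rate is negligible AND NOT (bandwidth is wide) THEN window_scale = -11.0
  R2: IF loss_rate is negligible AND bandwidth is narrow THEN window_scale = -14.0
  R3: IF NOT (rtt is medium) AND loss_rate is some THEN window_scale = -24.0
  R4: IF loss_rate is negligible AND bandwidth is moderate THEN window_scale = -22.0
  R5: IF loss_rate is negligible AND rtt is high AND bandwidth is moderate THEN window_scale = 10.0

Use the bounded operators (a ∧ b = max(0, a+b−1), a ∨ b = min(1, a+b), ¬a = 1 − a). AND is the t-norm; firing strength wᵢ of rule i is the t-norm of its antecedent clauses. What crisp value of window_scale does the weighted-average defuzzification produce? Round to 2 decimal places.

-16.24

R1 (z=-11.0): negligible=0.88, ¬wide=1−0.43=0.57; AND[max(0, a+b−1)] → w = 0.45
R2 (z=-14.0): negligible=0.88, narrow=0.91; AND[max(0, a+b−1)] → w = 0.79
R3 (z=-24.0): ¬medium=1−0.59=0.41, some=0.90; AND[max(0, a+b−1)] → w = 0.31
R4 (z=-22.0): negligible=0.88, moderate=0.42; AND[max(0, a+b−1)] → w = 0.30
R5 (z=10.0): negligible=0.88, high=0.12, moderate=0.42; AND[max(0, a+b−1)] → w = 0.00
Weighted average = (0.45·-11.0 + 0.79·-14.0 + 0.31·-24.0 + 0.30·-22.0 + 0.00·10.0) / (0.45 + 0.79 + 0.31 + 0.30 + 0.00)
  = -30.0500 / 1.8500 = -16.24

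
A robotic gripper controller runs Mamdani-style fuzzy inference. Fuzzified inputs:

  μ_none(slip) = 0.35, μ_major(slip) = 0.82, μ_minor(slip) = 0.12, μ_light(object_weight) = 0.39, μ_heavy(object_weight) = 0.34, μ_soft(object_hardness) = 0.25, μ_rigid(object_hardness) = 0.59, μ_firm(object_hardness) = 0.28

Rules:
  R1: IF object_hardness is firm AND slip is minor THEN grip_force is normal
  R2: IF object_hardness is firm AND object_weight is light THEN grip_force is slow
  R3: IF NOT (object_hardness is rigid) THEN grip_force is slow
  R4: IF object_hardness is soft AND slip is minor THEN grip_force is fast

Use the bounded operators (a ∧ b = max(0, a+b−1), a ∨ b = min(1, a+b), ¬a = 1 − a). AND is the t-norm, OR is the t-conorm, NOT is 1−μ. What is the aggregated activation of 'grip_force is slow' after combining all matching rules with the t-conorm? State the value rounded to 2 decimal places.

R1: firm=0.28, minor=0.12; AND[max(0, a+b−1)] → w = 0.00
R2: firm=0.28, light=0.39; AND[max(0, a+b−1)] → w = 0.00
R3: ¬rigid=1−0.59=0.41 → w = 0.41
R4: soft=0.25, minor=0.12; AND[max(0, a+b−1)] → w = 0.00
Rules with consequent 'slow': {R2, R3} → strengths 0.00, 0.41
Aggregate via t-conorm [min(1, a+b)]: 0.41

0.41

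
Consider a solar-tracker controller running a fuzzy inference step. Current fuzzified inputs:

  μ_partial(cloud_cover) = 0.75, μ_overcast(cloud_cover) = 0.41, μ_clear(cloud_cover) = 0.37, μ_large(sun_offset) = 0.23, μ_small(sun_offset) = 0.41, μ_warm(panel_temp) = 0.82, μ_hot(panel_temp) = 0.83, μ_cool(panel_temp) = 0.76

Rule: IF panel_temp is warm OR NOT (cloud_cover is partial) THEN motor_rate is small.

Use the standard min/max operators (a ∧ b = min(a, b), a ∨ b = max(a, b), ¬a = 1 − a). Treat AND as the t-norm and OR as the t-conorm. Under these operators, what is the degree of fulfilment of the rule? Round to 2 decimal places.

0.82

firing strength: warm=0.82, ¬partial=1−0.75=0.25; OR[max(a, b)] → w = 0.82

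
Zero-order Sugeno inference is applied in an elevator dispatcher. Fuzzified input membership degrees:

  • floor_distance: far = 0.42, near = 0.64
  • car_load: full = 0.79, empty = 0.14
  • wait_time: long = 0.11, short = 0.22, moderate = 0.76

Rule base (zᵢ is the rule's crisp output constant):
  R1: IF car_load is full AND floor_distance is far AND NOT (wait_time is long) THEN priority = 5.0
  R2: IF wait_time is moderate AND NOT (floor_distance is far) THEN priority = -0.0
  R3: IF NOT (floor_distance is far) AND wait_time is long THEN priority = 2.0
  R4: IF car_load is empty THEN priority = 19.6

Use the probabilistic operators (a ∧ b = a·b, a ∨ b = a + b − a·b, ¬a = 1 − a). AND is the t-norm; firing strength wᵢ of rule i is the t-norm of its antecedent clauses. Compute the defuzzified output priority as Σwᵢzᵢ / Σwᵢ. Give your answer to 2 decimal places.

4.63

R1 (z=5.0): full=0.79, far=0.42, ¬long=1−0.11=0.89; AND[a·b] → w = 0.2953
R2 (z=-0.0): moderate=0.76, ¬far=1−0.42=0.58; AND[a·b] → w = 0.4408
R3 (z=2.0): ¬far=1−0.42=0.58, long=0.11; AND[a·b] → w = 0.0638
R4 (z=19.6): empty=0.14 → w = 0.1400
Weighted average = (0.2953·5.0 + 0.4408·-0.0 + 0.0638·2.0 + 0.1400·19.6) / (0.2953 + 0.4408 + 0.0638 + 0.1400)
  = 4.3481 / 0.9399 = 4.63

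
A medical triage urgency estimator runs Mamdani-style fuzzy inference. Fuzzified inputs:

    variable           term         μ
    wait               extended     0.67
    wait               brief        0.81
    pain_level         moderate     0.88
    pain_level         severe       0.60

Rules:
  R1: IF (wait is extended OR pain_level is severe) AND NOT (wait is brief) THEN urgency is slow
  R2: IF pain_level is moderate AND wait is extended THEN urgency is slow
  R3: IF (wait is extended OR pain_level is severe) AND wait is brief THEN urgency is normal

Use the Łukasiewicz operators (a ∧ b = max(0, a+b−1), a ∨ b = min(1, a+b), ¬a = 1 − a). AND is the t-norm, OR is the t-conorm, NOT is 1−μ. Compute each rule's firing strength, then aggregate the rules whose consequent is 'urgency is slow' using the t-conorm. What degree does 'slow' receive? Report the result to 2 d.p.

0.74

R1: (extended=0.67 OR severe=0.60) = 1.00; AND[max(0, a+b−1)] with ¬brief=1−0.81=0.19 → w = 0.19
R2: moderate=0.88, extended=0.67; AND[max(0, a+b−1)] → w = 0.55
R3: (extended=0.67 OR severe=0.60) = 1.00; AND[max(0, a+b−1)] with brief=0.81 → w = 0.81
Rules with consequent 'slow': {R1, R2} → strengths 0.19, 0.55
Aggregate via t-conorm [min(1, a+b)]: 0.74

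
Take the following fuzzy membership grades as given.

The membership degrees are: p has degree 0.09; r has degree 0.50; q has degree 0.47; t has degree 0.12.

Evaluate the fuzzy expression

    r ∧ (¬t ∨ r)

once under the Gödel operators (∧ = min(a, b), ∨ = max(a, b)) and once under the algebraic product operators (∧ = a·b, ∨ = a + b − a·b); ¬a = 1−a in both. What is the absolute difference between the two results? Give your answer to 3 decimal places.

0.030

Under Gödel:
  ¬t = 1 − 0.12 = 0.88
  ¬t ∨ r = max(a, b) on (0.88, 0.50) = 0.88
  r ∧ (¬t ∨ r) = min(a, b) on (0.50, 0.88) = 0.50
  → value = 0.5000
Under algebraic product:
  ¬t = 1 − 0.1200 = 0.8800
  ¬t ∨ r = a + b − a·b on (0.8800, 0.5000) = 0.9400
  r ∧ (¬t ∨ r) = a·b on (0.5000, 0.9400) = 0.4700
  → value = 0.4700
|0.5000 − 0.4700| = 0.030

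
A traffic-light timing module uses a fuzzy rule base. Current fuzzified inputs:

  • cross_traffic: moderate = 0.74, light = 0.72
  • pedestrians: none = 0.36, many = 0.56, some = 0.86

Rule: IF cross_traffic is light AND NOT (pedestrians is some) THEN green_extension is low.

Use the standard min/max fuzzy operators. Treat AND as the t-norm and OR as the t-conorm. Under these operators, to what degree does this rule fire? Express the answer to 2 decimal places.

0.14

firing strength: light=0.72, ¬some=1−0.86=0.14; AND[min(a, b)] → w = 0.14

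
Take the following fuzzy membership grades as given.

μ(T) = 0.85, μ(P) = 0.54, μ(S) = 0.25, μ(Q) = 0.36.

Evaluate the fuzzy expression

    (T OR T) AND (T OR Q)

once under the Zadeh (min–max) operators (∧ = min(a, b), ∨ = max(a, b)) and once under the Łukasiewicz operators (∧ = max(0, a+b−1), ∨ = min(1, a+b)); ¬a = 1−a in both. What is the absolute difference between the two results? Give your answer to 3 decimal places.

0.150

Under Zadeh (min–max):
  T OR T = max(a, b) on (0.85, 0.85) = 0.85
  T OR Q = max(a, b) on (0.85, 0.36) = 0.85
  (T OR T) AND (T OR Q) = min(a, b) on (0.85, 0.85) = 0.85
  → value = 0.8500
Under Łukasiewicz:
  T OR T = min(1, a+b) on (0.85, 0.85) = 1.00
  T OR Q = min(1, a+b) on (0.85, 0.36) = 1.00
  (T OR T) AND (T OR Q) = max(0, a+b−1) on (1.00, 1.00) = 1.00
  → value = 1.0000
|0.8500 − 1.0000| = 0.150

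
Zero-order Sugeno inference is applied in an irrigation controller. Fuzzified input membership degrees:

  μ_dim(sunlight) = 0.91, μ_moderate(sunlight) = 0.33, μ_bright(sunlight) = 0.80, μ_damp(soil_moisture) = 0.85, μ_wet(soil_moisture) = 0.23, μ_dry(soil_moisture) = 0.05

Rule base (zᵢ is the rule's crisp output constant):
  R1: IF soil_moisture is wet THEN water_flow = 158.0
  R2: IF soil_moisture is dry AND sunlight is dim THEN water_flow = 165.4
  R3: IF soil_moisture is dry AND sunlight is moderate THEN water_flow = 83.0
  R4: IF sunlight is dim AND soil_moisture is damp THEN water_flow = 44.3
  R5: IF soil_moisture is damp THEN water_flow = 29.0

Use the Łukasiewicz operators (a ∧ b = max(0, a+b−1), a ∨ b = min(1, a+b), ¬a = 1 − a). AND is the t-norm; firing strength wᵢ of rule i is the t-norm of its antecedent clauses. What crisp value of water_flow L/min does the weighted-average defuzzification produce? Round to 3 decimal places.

R1 (z=158.0): wet=0.23 → w = 0.23
R2 (z=165.4): dry=0.05, dim=0.91; AND[max(0, a+b−1)] → w = 0.00
R3 (z=83.0): dry=0.05, moderate=0.33; AND[max(0, a+b−1)] → w = 0.00
R4 (z=44.3): dim=0.91, damp=0.85; AND[max(0, a+b−1)] → w = 0.76
R5 (z=29.0): damp=0.85 → w = 0.85
Weighted average = (0.23·158.0 + 0.00·165.4 + 0.00·83.0 + 0.76·44.3 + 0.85·29.0) / (0.23 + 0.00 + 0.00 + 0.76 + 0.85)
  = 94.6580 / 1.8400 = 51.445

51.445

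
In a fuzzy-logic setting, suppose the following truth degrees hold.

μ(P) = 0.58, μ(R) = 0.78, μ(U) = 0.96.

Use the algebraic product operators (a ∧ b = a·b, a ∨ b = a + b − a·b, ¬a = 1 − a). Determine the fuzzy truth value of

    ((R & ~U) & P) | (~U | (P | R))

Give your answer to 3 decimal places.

0.913

~U = 1 − 0.9600 = 0.0400
R & ~U = a·b on (0.7800, 0.0400) = 0.0312
(R & ~U) & P = a·b on (0.0312, 0.5800) = 0.0181
~U = 1 − 0.9600 = 0.0400
P | R = a + b − a·b on (0.5800, 0.7800) = 0.9076
~U | (P | R) = a + b − a·b on (0.0400, 0.9076) = 0.9113
((R & ~U) & P) | (~U | (P | R)) = a + b − a·b on (0.0181, 0.9113) = 0.9129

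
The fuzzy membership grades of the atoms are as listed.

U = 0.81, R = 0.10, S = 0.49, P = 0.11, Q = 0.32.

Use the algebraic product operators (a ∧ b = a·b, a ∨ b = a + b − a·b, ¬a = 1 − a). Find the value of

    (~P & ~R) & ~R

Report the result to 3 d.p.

0.721

~P = 1 − 0.1100 = 0.8900
~R = 1 − 0.1000 = 0.9000
~P & ~R = a·b on (0.8900, 0.9000) = 0.8010
~R = 1 − 0.1000 = 0.9000
(~P & ~R) & ~R = a·b on (0.8010, 0.9000) = 0.7209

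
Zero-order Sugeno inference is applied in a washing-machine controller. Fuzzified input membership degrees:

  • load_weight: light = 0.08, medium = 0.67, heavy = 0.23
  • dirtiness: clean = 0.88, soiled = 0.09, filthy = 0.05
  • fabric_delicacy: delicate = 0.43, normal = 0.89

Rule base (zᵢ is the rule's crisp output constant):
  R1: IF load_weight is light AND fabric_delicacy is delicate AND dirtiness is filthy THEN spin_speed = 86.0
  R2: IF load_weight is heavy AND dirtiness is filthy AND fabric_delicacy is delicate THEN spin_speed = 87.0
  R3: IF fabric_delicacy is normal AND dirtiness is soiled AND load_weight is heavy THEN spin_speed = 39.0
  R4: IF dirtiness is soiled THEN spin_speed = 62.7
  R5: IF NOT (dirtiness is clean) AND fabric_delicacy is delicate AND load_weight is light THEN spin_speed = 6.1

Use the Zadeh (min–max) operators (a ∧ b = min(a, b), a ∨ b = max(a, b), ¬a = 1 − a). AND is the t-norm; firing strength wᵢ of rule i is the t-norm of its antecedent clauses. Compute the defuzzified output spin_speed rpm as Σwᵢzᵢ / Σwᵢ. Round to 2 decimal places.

50.81

R1 (z=86.0): light=0.08, delicate=0.43, filthy=0.05; AND[min(a, b)] → w = 0.05
R2 (z=87.0): heavy=0.23, filthy=0.05, delicate=0.43; AND[min(a, b)] → w = 0.05
R3 (z=39.0): normal=0.89, soiled=0.09, heavy=0.23; AND[min(a, b)] → w = 0.09
R4 (z=62.7): soiled=0.09 → w = 0.09
R5 (z=6.1): ¬clean=1−0.88=0.12, delicate=0.43, light=0.08; AND[min(a, b)] → w = 0.08
Weighted average = (0.05·86.0 + 0.05·87.0 + 0.09·39.0 + 0.09·62.7 + 0.08·6.1) / (0.05 + 0.05 + 0.09 + 0.09 + 0.08)
  = 18.2910 / 0.3600 = 50.81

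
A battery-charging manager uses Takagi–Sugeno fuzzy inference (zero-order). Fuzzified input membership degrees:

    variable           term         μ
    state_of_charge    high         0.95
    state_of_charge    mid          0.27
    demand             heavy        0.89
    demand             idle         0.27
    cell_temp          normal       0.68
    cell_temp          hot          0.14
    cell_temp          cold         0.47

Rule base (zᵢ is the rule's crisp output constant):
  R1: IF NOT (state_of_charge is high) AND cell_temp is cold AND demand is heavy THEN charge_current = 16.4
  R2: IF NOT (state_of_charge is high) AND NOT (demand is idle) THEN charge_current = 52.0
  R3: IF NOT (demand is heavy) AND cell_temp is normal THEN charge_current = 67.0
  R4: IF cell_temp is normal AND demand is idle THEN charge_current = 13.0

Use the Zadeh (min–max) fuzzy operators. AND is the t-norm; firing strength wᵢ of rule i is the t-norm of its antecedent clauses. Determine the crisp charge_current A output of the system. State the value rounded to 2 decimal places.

R1 (z=16.4): ¬high=1−0.95=0.05, cold=0.47, heavy=0.89; AND[min(a, b)] → w = 0.05
R2 (z=52.0): ¬high=1−0.95=0.05, ¬idle=1−0.27=0.73; AND[min(a, b)] → w = 0.05
R3 (z=67.0): ¬heavy=1−0.89=0.11, normal=0.68; AND[min(a, b)] → w = 0.11
R4 (z=13.0): normal=0.68, idle=0.27; AND[min(a, b)] → w = 0.27
Weighted average = (0.05·16.4 + 0.05·52.0 + 0.11·67.0 + 0.27·13.0) / (0.05 + 0.05 + 0.11 + 0.27)
  = 14.3000 / 0.4800 = 29.79

29.79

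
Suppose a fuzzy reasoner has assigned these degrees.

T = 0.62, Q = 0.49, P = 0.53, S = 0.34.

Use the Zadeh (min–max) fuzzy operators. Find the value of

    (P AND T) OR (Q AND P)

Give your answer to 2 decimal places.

P AND T = min(a, b) on (0.53, 0.62) = 0.53
Q AND P = min(a, b) on (0.49, 0.53) = 0.49
(P AND T) OR (Q AND P) = max(a, b) on (0.53, 0.49) = 0.53

0.53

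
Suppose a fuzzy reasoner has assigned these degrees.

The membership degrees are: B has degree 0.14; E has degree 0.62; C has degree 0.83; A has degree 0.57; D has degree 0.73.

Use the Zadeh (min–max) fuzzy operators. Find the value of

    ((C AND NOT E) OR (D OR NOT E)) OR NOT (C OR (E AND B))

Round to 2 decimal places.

0.73

NOT E = 1 − 0.62 = 0.38
C AND NOT E = min(a, b) on (0.83, 0.38) = 0.38
NOT E = 1 − 0.62 = 0.38
D OR NOT E = max(a, b) on (0.73, 0.38) = 0.73
(C AND NOT E) OR (D OR NOT E) = max(a, b) on (0.38, 0.73) = 0.73
E AND B = min(a, b) on (0.62, 0.14) = 0.14
C OR (E AND B) = max(a, b) on (0.83, 0.14) = 0.83
NOT (C OR (E AND B)) = 1 − 0.83 = 0.17
((C AND NOT E) OR (D OR NOT E)) OR NOT (C OR (E AND B)) = max(a, b) on (0.73, 0.17) = 0.73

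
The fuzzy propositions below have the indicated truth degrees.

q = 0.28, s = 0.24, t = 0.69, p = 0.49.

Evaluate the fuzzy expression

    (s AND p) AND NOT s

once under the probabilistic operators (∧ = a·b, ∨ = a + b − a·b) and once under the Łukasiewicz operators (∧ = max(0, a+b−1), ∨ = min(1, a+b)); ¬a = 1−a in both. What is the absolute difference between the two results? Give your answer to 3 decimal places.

Under probabilistic:
  s AND p = a·b on (0.2400, 0.4900) = 0.1176
  NOT s = 1 − 0.2400 = 0.7600
  (s AND p) AND NOT s = a·b on (0.1176, 0.7600) = 0.0894
  → value = 0.0894
Under Łukasiewicz:
  s AND p = max(0, a+b−1) on (0.24, 0.49) = 0.00
  NOT s = 1 − 0.24 = 0.76
  (s AND p) AND NOT s = max(0, a+b−1) on (0.00, 0.76) = 0.00
  → value = 0.0000
|0.0894 − 0.0000| = 0.089

0.089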